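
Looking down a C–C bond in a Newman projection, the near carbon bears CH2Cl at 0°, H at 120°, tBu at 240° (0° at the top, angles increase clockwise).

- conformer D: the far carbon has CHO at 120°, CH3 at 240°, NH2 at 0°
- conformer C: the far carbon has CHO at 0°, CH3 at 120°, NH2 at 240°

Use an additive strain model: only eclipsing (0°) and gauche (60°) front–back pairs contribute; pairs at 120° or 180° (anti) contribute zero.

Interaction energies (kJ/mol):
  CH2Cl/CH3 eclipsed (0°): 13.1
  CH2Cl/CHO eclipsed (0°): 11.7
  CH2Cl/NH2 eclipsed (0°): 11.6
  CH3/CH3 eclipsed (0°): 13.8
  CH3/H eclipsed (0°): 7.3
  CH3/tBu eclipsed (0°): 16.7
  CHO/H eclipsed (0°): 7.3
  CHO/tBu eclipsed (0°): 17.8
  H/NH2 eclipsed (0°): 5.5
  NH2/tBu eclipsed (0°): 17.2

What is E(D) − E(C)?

D (eclipsed): CH2Cl(0°)/NH2(0°) eclipsed 11.6; H(120°)/CHO(120°) eclipsed 7.3; tBu(240°)/CH3(240°) eclipsed 16.7 → 35.6 kJ/mol.
C (eclipsed): CH2Cl(0°)/CHO(0°) eclipsed 11.7; H(120°)/CH3(120°) eclipsed 7.3; tBu(240°)/NH2(240°) eclipsed 17.2 → 36.2 kJ/mol.
E(D) − E(C) = 35.6 − 36.2 = -0.6 kJ/mol.

-0.6 kJ/mol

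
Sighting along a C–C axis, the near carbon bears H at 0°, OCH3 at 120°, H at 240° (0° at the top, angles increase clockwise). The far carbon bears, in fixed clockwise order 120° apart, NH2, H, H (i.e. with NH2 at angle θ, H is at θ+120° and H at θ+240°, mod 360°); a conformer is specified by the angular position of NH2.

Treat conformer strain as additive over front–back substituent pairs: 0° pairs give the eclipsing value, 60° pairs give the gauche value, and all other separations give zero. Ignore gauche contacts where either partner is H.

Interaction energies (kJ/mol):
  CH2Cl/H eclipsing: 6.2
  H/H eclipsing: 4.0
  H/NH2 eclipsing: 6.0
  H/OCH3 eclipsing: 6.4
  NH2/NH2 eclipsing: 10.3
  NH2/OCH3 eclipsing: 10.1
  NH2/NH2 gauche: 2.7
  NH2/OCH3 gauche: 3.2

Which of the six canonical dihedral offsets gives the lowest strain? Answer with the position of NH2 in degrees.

NH2 at 0° (eclipsed): H(0°)/NH2(0°) eclipsed 6.0; OCH3(120°)/H(120°) eclipsed 6.4; H(240°)/H(240°) eclipsed 4.0 → 16.4 kJ/mol.
NH2 at 60° (staggered): OCH3(120°)/NH2(60°) gauche 3.2 → 3.2 kJ/mol.
NH2 at 120° (eclipsed): H(0°)/H(0°) eclipsed 4.0; OCH3(120°)/NH2(120°) eclipsed 10.1; H(240°)/H(240°) eclipsed 4.0 → 18.1 kJ/mol.
NH2 at 180° (staggered): OCH3(120°)/NH2(180°) gauche 3.2 → 3.2 kJ/mol.
NH2 at 240° (eclipsed): H(0°)/H(0°) eclipsed 4.0; OCH3(120°)/H(120°) eclipsed 6.4; H(240°)/NH2(240°) eclipsed 6.0 → 16.4 kJ/mol.
NH2 at 300° (staggered): no non-H gauche contacts → 0.0 kJ/mol.
The minimum (0.0 kJ/mol) occurs with NH2 at 300°.

300°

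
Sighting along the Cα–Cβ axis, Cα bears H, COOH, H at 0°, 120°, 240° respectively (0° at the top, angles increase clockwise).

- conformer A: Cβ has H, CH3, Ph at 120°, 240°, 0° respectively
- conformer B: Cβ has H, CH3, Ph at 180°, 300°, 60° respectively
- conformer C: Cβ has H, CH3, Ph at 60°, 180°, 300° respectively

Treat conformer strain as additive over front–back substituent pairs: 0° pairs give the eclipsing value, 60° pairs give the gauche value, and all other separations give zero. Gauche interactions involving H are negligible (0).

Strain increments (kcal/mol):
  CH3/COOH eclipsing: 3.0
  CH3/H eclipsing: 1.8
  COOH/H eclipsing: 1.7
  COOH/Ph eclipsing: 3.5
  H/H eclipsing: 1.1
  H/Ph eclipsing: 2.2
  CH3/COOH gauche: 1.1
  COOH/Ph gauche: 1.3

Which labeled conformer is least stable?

A

A (eclipsed): H(0°)/Ph(0°) eclipsed 2.2; COOH(120°)/H(120°) eclipsed 1.7; H(240°)/CH3(240°) eclipsed 1.8 → 5.7 kcal/mol.
B (staggered): COOH(120°)/Ph(60°) gauche 1.3 → 1.3 kcal/mol.
C (staggered): COOH(120°)/CH3(180°) gauche 1.1 → 1.1 kcal/mol.
A has the highest total (5.7 kcal/mol).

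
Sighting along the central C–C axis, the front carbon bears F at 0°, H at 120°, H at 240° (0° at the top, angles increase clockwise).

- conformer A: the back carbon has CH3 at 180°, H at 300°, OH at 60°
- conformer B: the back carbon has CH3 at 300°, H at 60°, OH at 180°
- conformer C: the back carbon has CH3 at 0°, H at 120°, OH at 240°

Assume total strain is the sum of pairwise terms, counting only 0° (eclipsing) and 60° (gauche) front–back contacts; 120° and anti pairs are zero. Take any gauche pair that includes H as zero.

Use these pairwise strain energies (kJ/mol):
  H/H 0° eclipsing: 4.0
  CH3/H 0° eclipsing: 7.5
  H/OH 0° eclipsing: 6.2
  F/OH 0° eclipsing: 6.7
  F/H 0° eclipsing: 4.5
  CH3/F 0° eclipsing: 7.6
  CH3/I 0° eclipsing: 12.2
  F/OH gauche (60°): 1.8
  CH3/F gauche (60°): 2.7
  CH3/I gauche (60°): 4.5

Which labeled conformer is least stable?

A (staggered): F–OH gauche; 1.8 = 1.8 kJ/mol.
B (staggered): F–CH3 gauche; 2.7 = 2.7 kJ/mol.
C (eclipsed): F–CH3 eclipsed, H–H eclipsed, H–OH eclipsed; 7.6 + 4.0 + 6.2 = 17.8 kJ/mol.
C has the highest total (17.8 kJ/mol).

C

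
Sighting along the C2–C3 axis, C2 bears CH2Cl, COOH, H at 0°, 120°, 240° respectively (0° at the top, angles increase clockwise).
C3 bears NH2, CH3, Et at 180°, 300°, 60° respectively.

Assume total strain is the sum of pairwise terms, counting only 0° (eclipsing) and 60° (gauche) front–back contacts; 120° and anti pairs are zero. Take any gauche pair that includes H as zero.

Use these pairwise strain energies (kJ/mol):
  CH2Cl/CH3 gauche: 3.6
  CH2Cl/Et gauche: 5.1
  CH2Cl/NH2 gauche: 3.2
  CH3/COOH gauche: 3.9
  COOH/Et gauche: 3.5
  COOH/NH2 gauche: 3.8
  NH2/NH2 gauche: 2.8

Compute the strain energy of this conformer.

This conformer (staggered): CH2Cl(0°)/CH3(300°) gauche 3.6; CH2Cl(0°)/Et(60°) gauche 5.1; COOH(120°)/NH2(180°) gauche 3.8; COOH(120°)/Et(60°) gauche 3.5 → 16.0 kJ/mol.

16.0 kJ/mol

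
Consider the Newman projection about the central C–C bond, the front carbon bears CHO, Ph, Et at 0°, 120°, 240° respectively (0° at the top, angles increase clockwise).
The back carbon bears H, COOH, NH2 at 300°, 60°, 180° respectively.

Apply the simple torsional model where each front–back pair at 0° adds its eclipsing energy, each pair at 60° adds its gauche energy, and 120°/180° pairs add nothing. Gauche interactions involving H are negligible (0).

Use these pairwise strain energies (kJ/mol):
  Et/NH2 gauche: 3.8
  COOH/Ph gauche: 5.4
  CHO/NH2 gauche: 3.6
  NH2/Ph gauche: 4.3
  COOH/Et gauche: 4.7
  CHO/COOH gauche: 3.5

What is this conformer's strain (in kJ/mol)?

17.0 kJ/mol

This conformer is staggered. CHO at 0° is gauche with COOH at 60° (3.5); Ph at 120° is gauche with COOH at 60° (5.4); Ph at 120° is gauche with NH2 at 180° (4.3); Et at 240° is gauche with NH2 at 180° (3.8). Total 17.0 kJ/mol.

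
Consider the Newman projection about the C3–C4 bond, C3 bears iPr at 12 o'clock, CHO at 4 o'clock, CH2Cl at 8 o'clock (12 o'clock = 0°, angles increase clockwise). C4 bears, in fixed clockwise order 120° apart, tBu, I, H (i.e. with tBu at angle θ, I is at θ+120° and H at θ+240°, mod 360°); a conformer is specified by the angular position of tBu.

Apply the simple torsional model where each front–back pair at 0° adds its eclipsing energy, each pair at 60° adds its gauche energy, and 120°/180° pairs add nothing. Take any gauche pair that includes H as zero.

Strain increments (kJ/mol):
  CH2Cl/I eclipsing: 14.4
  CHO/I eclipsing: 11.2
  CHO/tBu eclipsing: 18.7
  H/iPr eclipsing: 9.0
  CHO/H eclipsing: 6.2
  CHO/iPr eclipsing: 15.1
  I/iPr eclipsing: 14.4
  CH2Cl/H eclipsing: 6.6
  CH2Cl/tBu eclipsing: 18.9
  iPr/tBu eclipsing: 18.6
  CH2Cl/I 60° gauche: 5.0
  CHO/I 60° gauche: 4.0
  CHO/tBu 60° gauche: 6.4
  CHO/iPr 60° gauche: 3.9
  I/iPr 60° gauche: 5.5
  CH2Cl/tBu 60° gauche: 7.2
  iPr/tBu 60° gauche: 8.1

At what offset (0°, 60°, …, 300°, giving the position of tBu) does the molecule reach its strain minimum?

60°

tBu at 0° (eclipsed): iPr(0°)/tBu(0°) eclipsed 18.6; CHO(120°)/I(120°) eclipsed 11.2; CH2Cl(240°)/H(240°) eclipsed 6.6 → 36.4 kJ/mol.
tBu at 60° (staggered): iPr(0°)/tBu(60°) gauche 8.1; CHO(120°)/tBu(60°) gauche 6.4; CHO(120°)/I(180°) gauche 4.0; CH2Cl(240°)/I(180°) gauche 5.0 → 23.5 kJ/mol.
tBu at 120° (eclipsed): iPr(0°)/H(0°) eclipsed 9.0; CHO(120°)/tBu(120°) eclipsed 18.7; CH2Cl(240°)/I(240°) eclipsed 14.4 → 42.1 kJ/mol.
tBu at 180° (staggered): iPr(0°)/I(300°) gauche 5.5; CHO(120°)/tBu(180°) gauche 6.4; CH2Cl(240°)/tBu(180°) gauche 7.2; CH2Cl(240°)/I(300°) gauche 5.0 → 24.1 kJ/mol.
tBu at 240° (eclipsed): iPr(0°)/I(0°) eclipsed 14.4; CHO(120°)/H(120°) eclipsed 6.2; CH2Cl(240°)/tBu(240°) eclipsed 18.9 → 39.5 kJ/mol.
tBu at 300° (staggered): iPr(0°)/tBu(300°) gauche 8.1; iPr(0°)/I(60°) gauche 5.5; CHO(120°)/I(60°) gauche 4.0; CH2Cl(240°)/tBu(300°) gauche 7.2 → 24.8 kJ/mol.
The minimum (23.5 kJ/mol) occurs with tBu at 60°.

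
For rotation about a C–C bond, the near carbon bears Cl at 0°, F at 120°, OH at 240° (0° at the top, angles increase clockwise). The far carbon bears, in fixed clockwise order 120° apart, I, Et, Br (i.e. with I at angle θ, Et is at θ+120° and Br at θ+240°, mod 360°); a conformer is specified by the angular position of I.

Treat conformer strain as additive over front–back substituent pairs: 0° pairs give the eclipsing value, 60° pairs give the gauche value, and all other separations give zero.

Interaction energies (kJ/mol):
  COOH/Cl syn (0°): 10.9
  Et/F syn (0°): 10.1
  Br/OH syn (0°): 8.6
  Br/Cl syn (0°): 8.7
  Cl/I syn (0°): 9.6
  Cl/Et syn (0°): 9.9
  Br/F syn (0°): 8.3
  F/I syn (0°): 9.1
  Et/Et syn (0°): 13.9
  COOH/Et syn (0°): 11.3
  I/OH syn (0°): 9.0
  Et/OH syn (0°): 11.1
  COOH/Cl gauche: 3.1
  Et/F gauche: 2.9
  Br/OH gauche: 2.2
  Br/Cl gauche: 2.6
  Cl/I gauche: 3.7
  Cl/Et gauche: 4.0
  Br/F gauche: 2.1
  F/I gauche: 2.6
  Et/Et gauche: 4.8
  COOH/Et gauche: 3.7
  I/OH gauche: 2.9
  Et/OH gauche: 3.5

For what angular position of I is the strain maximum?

120°

I at 0° (eclipsed): Cl–I eclipsed, F–Et eclipsed, OH–Br eclipsed; 9.6 + 10.1 + 8.6 = 28.3 kJ/mol.
I at 60° (staggered): Cl–I gauche, Cl–Br gauche, F–I gauche, F–Et gauche, OH–Et gauche, OH–Br gauche; 3.7 + 2.6 + 2.6 + 2.9 + 3.5 + 2.2 = 17.5 kJ/mol.
I at 120° (eclipsed): Cl–Br eclipsed, F–I eclipsed, OH–Et eclipsed; 8.7 + 9.1 + 11.1 = 28.9 kJ/mol.
I at 180° (staggered): Cl–Et gauche, Cl–Br gauche, F–I gauche, F–Br gauche, OH–I gauche, OH–Et gauche; 4.0 + 2.6 + 2.6 + 2.1 + 2.9 + 3.5 = 17.7 kJ/mol.
I at 240° (eclipsed): Cl–Et eclipsed, F–Br eclipsed, OH–I eclipsed; 9.9 + 8.3 + 9.0 = 27.2 kJ/mol.
I at 300° (staggered): Cl–I gauche, Cl–Et gauche, F–Et gauche, F–Br gauche, OH–I gauche, OH–Br gauche; 3.7 + 4.0 + 2.9 + 2.1 + 2.9 + 2.2 = 17.8 kJ/mol.
The maximum (28.9 kJ/mol) occurs with I at 120°.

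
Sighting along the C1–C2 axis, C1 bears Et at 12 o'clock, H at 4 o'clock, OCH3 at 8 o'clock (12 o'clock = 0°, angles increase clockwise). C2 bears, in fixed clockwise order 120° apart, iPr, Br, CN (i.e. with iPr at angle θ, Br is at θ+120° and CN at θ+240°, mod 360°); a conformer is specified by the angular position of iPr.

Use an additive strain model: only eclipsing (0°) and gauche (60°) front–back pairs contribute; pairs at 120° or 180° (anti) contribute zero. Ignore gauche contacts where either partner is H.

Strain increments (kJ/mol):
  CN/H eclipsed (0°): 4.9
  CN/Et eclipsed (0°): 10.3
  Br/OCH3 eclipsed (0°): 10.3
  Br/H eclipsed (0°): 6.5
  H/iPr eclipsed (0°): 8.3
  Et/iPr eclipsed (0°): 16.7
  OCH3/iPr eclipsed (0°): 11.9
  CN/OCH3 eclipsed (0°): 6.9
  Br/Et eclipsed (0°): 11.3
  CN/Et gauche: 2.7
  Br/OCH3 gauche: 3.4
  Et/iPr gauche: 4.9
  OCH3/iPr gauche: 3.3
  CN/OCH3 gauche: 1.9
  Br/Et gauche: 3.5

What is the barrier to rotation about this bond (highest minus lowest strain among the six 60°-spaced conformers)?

17.2 kJ/mol

iPr at 0° (eclipsed): Et(0°)/iPr(0°) eclipsed 16.7; H(120°)/Br(120°) eclipsed 6.5; OCH3(240°)/CN(240°) eclipsed 6.9 → 30.1 kJ/mol.
iPr at 60° (staggered): Et(0°)/iPr(60°) gauche 4.9; Et(0°)/CN(300°) gauche 2.7; OCH3(240°)/Br(180°) gauche 3.4; OCH3(240°)/CN(300°) gauche 1.9 → 12.9 kJ/mol.
iPr at 120° (eclipsed): Et(0°)/CN(0°) eclipsed 10.3; H(120°)/iPr(120°) eclipsed 8.3; OCH3(240°)/Br(240°) eclipsed 10.3 → 28.9 kJ/mol.
iPr at 180° (staggered): Et(0°)/Br(300°) gauche 3.5; Et(0°)/CN(60°) gauche 2.7; OCH3(240°)/iPr(180°) gauche 3.3; OCH3(240°)/Br(300°) gauche 3.4 → 12.9 kJ/mol.
iPr at 240° (eclipsed): Et(0°)/Br(0°) eclipsed 11.3; H(120°)/CN(120°) eclipsed 4.9; OCH3(240°)/iPr(240°) eclipsed 11.9 → 28.1 kJ/mol.
iPr at 300° (staggered): Et(0°)/iPr(300°) gauche 4.9; Et(0°)/Br(60°) gauche 3.5; OCH3(240°)/iPr(300°) gauche 3.3; OCH3(240°)/CN(180°) gauche 1.9 → 13.6 kJ/mol.
Max at 0° (30.1 kJ/mol), min at 60° (12.9 kJ/mol); barrier = 17.2 kJ/mol.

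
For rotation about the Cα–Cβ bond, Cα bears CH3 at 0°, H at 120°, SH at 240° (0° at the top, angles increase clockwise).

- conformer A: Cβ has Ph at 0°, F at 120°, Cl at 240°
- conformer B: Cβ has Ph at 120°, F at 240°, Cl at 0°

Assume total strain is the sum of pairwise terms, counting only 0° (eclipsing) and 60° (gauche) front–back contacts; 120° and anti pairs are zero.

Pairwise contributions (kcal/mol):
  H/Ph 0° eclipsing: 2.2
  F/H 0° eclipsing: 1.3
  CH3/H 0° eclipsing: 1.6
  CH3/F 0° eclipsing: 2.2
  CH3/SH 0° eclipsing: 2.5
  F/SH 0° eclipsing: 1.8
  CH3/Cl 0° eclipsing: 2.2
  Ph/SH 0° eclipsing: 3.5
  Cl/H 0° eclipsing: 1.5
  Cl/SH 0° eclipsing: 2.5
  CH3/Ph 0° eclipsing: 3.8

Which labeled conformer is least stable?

A (eclipsed): CH3(0°)/Ph(0°) eclipsed 3.8; H(120°)/F(120°) eclipsed 1.3; SH(240°)/Cl(240°) eclipsed 2.5 → 7.6 kcal/mol.
B (eclipsed): CH3(0°)/Cl(0°) eclipsed 2.2; H(120°)/Ph(120°) eclipsed 2.2; SH(240°)/F(240°) eclipsed 1.8 → 6.2 kcal/mol.
A has the highest total (7.6 kcal/mol).

A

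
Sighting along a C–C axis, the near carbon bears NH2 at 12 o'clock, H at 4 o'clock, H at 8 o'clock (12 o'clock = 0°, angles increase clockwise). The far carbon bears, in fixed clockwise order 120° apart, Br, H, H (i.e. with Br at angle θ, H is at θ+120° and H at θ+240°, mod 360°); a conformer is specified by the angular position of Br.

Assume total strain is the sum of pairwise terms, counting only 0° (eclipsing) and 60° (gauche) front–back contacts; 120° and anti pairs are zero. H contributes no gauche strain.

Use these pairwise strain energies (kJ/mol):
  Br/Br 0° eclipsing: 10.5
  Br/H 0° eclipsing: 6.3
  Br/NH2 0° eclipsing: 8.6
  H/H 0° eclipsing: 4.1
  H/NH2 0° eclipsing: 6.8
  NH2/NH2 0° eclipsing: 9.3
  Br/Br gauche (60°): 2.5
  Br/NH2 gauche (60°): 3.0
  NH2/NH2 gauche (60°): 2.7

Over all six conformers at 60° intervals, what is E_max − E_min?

Br at 0° (eclipsed): NH2–Br eclipsed, H–H eclipsed, H–H eclipsed; 8.6 + 4.1 + 4.1 = 16.8 kJ/mol.
Br at 60° (staggered): NH2–Br gauche; 3.0 = 3.0 kJ/mol.
Br at 120° (eclipsed): NH2–H eclipsed, H–Br eclipsed, H–H eclipsed; 6.8 + 6.3 + 4.1 = 17.2 kJ/mol.
Br at 180° (staggered): no non-H gauche contacts → 0.0 kJ/mol.
Br at 240° (eclipsed): NH2–H eclipsed, H–H eclipsed, H–Br eclipsed; 6.8 + 4.1 + 6.3 = 17.2 kJ/mol.
Br at 300° (staggered): NH2–Br gauche; 3.0 = 3.0 kJ/mol.
Max at 120° (17.2 kJ/mol), min at 180° (0.0 kJ/mol); barrier = 17.2 kJ/mol.

17.2 kJ/mol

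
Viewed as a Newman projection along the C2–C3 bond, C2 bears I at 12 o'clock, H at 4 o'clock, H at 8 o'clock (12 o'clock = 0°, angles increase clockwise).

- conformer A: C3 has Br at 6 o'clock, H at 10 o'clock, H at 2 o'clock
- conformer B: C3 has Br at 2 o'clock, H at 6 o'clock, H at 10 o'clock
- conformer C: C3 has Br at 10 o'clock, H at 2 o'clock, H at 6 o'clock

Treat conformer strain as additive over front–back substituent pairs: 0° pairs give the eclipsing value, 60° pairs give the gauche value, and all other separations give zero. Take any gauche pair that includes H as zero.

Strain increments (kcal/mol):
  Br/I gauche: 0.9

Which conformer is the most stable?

A (staggered): no non-H gauche contacts → 0.0 kcal/mol.
B is staggered. I at 0° is gauche with Br at 60° (0.9). Total 0.9 kcal/mol.
C is staggered. I at 0° is gauche with Br at 300° (0.9). Total 0.9 kcal/mol.
A has the lowest total (0.0 kcal/mol).

A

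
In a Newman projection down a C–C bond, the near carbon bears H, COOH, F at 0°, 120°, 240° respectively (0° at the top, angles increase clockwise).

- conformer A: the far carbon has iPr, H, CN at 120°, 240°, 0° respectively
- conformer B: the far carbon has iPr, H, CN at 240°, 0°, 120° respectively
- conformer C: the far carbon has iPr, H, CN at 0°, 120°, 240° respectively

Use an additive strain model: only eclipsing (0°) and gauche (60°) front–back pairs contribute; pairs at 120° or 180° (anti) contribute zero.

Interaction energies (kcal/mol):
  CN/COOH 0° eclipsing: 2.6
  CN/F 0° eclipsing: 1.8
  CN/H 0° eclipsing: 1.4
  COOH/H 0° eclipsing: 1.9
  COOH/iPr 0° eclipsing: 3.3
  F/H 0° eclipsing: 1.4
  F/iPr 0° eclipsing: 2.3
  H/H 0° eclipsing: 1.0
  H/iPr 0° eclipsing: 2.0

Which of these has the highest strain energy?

A

A is eclipsed. H at 0° is eclipsed with CN at 0° (1.4); COOH at 120° is eclipsed with iPr at 120° (3.3); F at 240° is eclipsed with H at 240° (1.4). Total 6.1 kcal/mol.
B is eclipsed. H at 0° is eclipsed with H at 0° (1.0); COOH at 120° is eclipsed with CN at 120° (2.6); F at 240° is eclipsed with iPr at 240° (2.3). Total 5.9 kcal/mol.
C is eclipsed. H at 0° is eclipsed with iPr at 0° (2.0); COOH at 120° is eclipsed with H at 120° (1.9); F at 240° is eclipsed with CN at 240° (1.8). Total 5.7 kcal/mol.
A has the highest total (6.1 kcal/mol).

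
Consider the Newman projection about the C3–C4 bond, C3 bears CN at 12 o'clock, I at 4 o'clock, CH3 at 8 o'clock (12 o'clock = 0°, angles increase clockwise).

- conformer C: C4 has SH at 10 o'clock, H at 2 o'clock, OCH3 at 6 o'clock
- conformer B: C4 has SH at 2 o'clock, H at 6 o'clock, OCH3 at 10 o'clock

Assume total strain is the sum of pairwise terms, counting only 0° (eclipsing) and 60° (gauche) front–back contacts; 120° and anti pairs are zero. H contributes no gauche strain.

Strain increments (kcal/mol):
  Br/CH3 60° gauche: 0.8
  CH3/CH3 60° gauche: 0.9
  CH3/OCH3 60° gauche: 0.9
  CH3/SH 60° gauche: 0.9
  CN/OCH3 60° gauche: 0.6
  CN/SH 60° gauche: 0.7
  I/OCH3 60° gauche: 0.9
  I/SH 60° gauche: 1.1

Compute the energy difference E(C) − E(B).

+0.1 kcal/mol

C (staggered): CN(0°)/SH(300°) gauche 0.7; I(120°)/OCH3(180°) gauche 0.9; CH3(240°)/SH(300°) gauche 0.9; CH3(240°)/OCH3(180°) gauche 0.9 → 3.4 kcal/mol.
B (staggered): CN(0°)/SH(60°) gauche 0.7; CN(0°)/OCH3(300°) gauche 0.6; I(120°)/SH(60°) gauche 1.1; CH3(240°)/OCH3(300°) gauche 0.9 → 3.3 kcal/mol.
E(C) − E(B) = 3.4 − 3.3 = +0.1 kcal/mol.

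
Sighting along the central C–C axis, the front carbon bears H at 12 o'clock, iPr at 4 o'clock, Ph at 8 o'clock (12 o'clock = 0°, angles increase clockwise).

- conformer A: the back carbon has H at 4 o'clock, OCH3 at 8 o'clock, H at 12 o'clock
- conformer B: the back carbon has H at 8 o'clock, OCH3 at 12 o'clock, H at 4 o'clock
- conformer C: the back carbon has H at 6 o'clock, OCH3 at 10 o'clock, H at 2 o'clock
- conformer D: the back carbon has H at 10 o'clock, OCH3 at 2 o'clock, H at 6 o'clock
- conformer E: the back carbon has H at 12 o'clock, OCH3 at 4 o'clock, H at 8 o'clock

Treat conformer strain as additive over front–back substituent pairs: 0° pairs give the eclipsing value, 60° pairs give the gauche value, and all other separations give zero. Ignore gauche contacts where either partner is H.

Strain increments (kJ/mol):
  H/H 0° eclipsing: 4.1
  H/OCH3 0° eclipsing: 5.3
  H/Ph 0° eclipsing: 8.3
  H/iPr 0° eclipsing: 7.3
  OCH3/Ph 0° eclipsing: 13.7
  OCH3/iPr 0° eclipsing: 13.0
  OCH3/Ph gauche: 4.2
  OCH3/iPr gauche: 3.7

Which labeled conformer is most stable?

D

A (eclipsed): H–H eclipsed, iPr–H eclipsed, Ph–OCH3 eclipsed; 4.1 + 7.3 + 13.7 = 25.1 kJ/mol.
B (eclipsed): H–OCH3 eclipsed, iPr–H eclipsed, Ph–H eclipsed; 5.3 + 7.3 + 8.3 = 20.9 kJ/mol.
C (staggered): Ph–OCH3 gauche; 4.2 = 4.2 kJ/mol.
D (staggered): iPr–OCH3 gauche; 3.7 = 3.7 kJ/mol.
E (eclipsed): H–H eclipsed, iPr–OCH3 eclipsed, Ph–H eclipsed; 4.1 + 13.0 + 8.3 = 25.4 kJ/mol.
D has the lowest total (3.7 kJ/mol).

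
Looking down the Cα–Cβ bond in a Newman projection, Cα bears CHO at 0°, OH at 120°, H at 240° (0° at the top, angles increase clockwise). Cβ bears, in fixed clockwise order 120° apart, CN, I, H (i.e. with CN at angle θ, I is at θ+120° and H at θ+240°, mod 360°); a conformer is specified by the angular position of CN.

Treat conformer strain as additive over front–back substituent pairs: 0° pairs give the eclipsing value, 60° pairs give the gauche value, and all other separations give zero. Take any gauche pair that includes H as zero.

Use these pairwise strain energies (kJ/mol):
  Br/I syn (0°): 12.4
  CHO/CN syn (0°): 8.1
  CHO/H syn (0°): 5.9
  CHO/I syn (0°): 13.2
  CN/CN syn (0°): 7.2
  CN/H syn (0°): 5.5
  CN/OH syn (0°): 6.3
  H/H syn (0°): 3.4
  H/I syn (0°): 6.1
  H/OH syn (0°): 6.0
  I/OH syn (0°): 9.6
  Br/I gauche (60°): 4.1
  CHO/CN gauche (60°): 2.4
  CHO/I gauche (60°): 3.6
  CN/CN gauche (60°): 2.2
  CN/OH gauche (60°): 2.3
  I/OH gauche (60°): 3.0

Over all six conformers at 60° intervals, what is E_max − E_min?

CN at 0° (eclipsed): CHO(0°)/CN(0°) eclipsed 8.1; OH(120°)/I(120°) eclipsed 9.6; H(240°)/H(240°) eclipsed 3.4 → 21.1 kJ/mol.
CN at 60° (staggered): CHO(0°)/CN(60°) gauche 2.4; OH(120°)/CN(60°) gauche 2.3; OH(120°)/I(180°) gauche 3.0 → 7.7 kJ/mol.
CN at 120° (eclipsed): CHO(0°)/H(0°) eclipsed 5.9; OH(120°)/CN(120°) eclipsed 6.3; H(240°)/I(240°) eclipsed 6.1 → 18.3 kJ/mol.
CN at 180° (staggered): CHO(0°)/I(300°) gauche 3.6; OH(120°)/CN(180°) gauche 2.3 → 5.9 kJ/mol.
CN at 240° (eclipsed): CHO(0°)/I(0°) eclipsed 13.2; OH(120°)/H(120°) eclipsed 6.0; H(240°)/CN(240°) eclipsed 5.5 → 24.7 kJ/mol.
CN at 300° (staggered): CHO(0°)/CN(300°) gauche 2.4; CHO(0°)/I(60°) gauche 3.6; OH(120°)/I(60°) gauche 3.0 → 9.0 kJ/mol.
Max at 240° (24.7 kJ/mol), min at 180° (5.9 kJ/mol); barrier = 18.8 kJ/mol.

18.8 kJ/mol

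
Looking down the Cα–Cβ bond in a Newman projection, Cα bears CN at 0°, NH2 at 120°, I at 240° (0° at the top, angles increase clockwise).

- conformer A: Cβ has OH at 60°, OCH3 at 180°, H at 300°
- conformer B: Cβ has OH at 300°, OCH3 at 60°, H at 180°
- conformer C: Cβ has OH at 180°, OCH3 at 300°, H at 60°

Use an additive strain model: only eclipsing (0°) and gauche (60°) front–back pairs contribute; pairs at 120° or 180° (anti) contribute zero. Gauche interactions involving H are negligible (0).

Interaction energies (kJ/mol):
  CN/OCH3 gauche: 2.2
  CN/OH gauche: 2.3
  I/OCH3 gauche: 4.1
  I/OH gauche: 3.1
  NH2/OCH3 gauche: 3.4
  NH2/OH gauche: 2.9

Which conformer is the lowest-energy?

B

A (staggered): CN–OH gauche, NH2–OH gauche, NH2–OCH3 gauche, I–OCH3 gauche; 2.3 + 2.9 + 3.4 + 4.1 = 12.7 kJ/mol.
B (staggered): CN–OH gauche, CN–OCH3 gauche, NH2–OCH3 gauche, I–OH gauche; 2.3 + 2.2 + 3.4 + 3.1 = 11.0 kJ/mol.
C (staggered): CN–OCH3 gauche, NH2–OH gauche, I–OH gauche, I–OCH3 gauche; 2.2 + 2.9 + 3.1 + 4.1 = 12.3 kJ/mol.
B has the lowest total (11.0 kJ/mol).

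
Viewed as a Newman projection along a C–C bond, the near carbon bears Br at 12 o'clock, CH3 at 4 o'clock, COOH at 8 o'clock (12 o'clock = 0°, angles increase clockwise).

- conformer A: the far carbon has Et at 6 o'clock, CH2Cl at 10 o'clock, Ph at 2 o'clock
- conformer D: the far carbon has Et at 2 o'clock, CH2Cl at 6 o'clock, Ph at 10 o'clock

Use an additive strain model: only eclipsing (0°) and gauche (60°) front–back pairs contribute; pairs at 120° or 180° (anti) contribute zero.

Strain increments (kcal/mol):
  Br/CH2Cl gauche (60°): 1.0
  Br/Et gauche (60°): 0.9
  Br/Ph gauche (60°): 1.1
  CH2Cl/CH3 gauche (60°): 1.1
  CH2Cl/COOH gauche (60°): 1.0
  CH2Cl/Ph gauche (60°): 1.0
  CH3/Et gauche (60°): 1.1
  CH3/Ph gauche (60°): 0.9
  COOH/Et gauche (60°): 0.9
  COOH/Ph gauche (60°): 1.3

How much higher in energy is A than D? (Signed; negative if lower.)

A (staggered): Br(0°)/CH2Cl(300°) gauche 1.0; Br(0°)/Ph(60°) gauche 1.1; CH3(120°)/Et(180°) gauche 1.1; CH3(120°)/Ph(60°) gauche 0.9; COOH(240°)/Et(180°) gauche 0.9; COOH(240°)/CH2Cl(300°) gauche 1.0 → 6.0 kcal/mol.
D (staggered): Br(0°)/Et(60°) gauche 0.9; Br(0°)/Ph(300°) gauche 1.1; CH3(120°)/Et(60°) gauche 1.1; CH3(120°)/CH2Cl(180°) gauche 1.1; COOH(240°)/CH2Cl(180°) gauche 1.0; COOH(240°)/Ph(300°) gauche 1.3 → 6.5 kcal/mol.
E(A) − E(D) = 6.0 − 6.5 = -0.5 kcal/mol.

-0.5 kcal/mol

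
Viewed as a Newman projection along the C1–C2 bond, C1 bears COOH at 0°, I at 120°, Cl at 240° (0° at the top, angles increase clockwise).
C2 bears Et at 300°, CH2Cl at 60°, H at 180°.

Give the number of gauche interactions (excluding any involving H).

Non-H gauche pairs: COOH(0°)/Et(300°); COOH(0°)/CH2Cl(60°); I(120°)/CH2Cl(60°); Cl(240°)/Et(300°) — 4 interactions.

4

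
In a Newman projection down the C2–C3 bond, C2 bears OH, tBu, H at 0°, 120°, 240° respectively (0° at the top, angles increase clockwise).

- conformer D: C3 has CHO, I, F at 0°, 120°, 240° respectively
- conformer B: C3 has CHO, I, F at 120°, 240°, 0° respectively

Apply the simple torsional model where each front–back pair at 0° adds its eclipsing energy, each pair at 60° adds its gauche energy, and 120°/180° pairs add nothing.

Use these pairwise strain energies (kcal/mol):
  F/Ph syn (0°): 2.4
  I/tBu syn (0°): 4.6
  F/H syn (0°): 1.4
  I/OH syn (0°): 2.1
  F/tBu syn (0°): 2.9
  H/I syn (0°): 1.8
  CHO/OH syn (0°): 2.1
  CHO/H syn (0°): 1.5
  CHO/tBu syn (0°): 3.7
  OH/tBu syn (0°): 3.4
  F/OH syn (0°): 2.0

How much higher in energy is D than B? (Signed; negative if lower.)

+0.6 kcal/mol

D is eclipsed. OH at 0° is eclipsed with CHO at 0° (2.1); tBu at 120° is eclipsed with I at 120° (4.6); H at 240° is eclipsed with F at 240° (1.4). Total 8.1 kcal/mol.
B is eclipsed. OH at 0° is eclipsed with F at 0° (2.0); tBu at 120° is eclipsed with CHO at 120° (3.7); H at 240° is eclipsed with I at 240° (1.8). Total 7.5 kcal/mol.
E(D) − E(B) = 8.1 − 7.5 = +0.6 kcal/mol.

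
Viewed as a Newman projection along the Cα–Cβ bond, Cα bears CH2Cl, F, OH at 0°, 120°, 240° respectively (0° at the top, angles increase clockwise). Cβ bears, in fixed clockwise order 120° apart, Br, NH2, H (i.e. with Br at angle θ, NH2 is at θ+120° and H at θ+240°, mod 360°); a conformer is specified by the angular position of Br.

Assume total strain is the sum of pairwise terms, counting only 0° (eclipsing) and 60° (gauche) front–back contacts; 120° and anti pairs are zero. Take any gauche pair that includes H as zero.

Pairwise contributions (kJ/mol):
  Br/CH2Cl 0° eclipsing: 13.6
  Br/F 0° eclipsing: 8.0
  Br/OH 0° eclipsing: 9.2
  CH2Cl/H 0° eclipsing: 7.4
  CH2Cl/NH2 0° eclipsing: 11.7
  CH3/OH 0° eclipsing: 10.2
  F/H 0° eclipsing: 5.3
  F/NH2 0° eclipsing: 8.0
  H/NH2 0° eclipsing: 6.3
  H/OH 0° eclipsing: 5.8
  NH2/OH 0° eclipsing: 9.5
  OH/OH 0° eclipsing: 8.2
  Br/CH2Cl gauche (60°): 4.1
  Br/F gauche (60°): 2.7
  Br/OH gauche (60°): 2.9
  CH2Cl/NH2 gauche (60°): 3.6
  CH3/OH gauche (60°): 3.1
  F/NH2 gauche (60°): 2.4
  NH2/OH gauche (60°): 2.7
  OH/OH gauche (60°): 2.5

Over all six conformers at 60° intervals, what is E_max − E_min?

15.5 kJ/mol

Br at 0° (eclipsed): CH2Cl–Br eclipsed, F–NH2 eclipsed, OH–H eclipsed; 13.6 + 8.0 + 5.8 = 27.4 kJ/mol.
Br at 60° (staggered): CH2Cl–Br gauche, F–Br gauche, F–NH2 gauche, OH–NH2 gauche; 4.1 + 2.7 + 2.4 + 2.7 = 11.9 kJ/mol.
Br at 120° (eclipsed): CH2Cl–H eclipsed, F–Br eclipsed, OH–NH2 eclipsed; 7.4 + 8.0 + 9.5 = 24.9 kJ/mol.
Br at 180° (staggered): CH2Cl–NH2 gauche, F–Br gauche, OH–Br gauche, OH–NH2 gauche; 3.6 + 2.7 + 2.9 + 2.7 = 11.9 kJ/mol.
Br at 240° (eclipsed): CH2Cl–NH2 eclipsed, F–H eclipsed, OH–Br eclipsed; 11.7 + 5.3 + 9.2 = 26.2 kJ/mol.
Br at 300° (staggered): CH2Cl–Br gauche, CH2Cl–NH2 gauche, F–NH2 gauche, OH–Br gauche; 4.1 + 3.6 + 2.4 + 2.9 = 13.0 kJ/mol.
Max at 0° (27.4 kJ/mol), min at 60° (11.9 kJ/mol); barrier = 15.5 kJ/mol.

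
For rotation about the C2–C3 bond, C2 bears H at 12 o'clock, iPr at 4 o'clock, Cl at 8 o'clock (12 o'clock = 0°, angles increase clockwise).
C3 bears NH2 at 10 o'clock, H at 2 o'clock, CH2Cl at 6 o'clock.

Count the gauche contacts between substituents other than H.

3

Non-H gauche pairs: iPr(120°)/CH2Cl(180°); Cl(240°)/NH2(300°); Cl(240°)/CH2Cl(180°) — 3 interactions.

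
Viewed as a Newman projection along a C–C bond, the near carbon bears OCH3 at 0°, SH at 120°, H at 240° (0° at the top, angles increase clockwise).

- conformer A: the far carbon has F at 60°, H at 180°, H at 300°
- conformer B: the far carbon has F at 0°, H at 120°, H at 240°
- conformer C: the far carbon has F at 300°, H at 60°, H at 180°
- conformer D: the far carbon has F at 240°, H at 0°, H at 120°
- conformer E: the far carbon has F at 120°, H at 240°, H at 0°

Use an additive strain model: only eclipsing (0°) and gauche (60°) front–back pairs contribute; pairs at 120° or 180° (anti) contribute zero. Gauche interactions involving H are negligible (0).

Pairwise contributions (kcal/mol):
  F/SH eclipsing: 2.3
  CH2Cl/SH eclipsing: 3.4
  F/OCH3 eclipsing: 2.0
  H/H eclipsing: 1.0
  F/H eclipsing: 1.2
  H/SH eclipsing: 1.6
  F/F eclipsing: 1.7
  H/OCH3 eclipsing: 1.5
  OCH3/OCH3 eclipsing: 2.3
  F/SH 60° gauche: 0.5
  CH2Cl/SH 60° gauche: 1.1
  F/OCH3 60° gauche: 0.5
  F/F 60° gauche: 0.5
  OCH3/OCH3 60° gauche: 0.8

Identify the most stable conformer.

C

A (staggered): OCH3–F gauche, SH–F gauche; 0.5 + 0.5 = 1.0 kcal/mol.
B (eclipsed): OCH3–F eclipsed, SH–H eclipsed, H–H eclipsed; 2.0 + 1.6 + 1.0 = 4.6 kcal/mol.
C (staggered): OCH3–F gauche; 0.5 = 0.5 kcal/mol.
D (eclipsed): OCH3–H eclipsed, SH–H eclipsed, H–F eclipsed; 1.5 + 1.6 + 1.2 = 4.3 kcal/mol.
E (eclipsed): OCH3–H eclipsed, SH–F eclipsed, H–H eclipsed; 1.5 + 2.3 + 1.0 = 4.8 kcal/mol.
C has the lowest total (0.5 kcal/mol).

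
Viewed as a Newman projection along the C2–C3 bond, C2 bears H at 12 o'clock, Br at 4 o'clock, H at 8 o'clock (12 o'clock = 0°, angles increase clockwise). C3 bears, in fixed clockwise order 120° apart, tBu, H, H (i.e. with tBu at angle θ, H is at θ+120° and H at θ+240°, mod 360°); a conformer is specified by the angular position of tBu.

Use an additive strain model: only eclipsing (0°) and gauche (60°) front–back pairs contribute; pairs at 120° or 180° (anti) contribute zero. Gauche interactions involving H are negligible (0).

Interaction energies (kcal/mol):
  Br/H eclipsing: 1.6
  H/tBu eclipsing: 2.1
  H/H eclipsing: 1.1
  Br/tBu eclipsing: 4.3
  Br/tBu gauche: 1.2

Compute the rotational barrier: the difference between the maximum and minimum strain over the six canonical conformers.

6.5 kcal/mol

tBu at 0° is eclipsed. H at 0° is eclipsed with tBu at 0° (2.1); Br at 120° is eclipsed with H at 120° (1.6); H at 240° is eclipsed with H at 240° (1.1). Total 4.8 kcal/mol.
tBu at 60° is staggered. Br at 120° is gauche with tBu at 60° (1.2). Total 1.2 kcal/mol.
tBu at 120° is eclipsed. H at 0° is eclipsed with H at 0° (1.1); Br at 120° is eclipsed with tBu at 120° (4.3); H at 240° is eclipsed with H at 240° (1.1). Total 6.5 kcal/mol.
tBu at 180° is staggered. Br at 120° is gauche with tBu at 180° (1.2). Total 1.2 kcal/mol.
tBu at 240° is eclipsed. H at 0° is eclipsed with H at 0° (1.1); Br at 120° is eclipsed with H at 120° (1.6); H at 240° is eclipsed with tBu at 240° (2.1). Total 4.8 kcal/mol.
tBu at 300° (staggered): no non-H gauche contacts → 0.0 kcal/mol.
Max at 120° (6.5 kcal/mol), min at 300° (0.0 kcal/mol); barrier = 6.5 kcal/mol.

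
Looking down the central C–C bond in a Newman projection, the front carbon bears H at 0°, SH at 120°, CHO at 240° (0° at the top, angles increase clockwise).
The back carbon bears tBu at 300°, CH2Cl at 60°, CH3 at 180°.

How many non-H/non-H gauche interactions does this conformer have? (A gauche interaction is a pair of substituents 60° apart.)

Non-H gauche pairs: SH(120°)/CH2Cl(60°); SH(120°)/CH3(180°); CHO(240°)/tBu(300°); CHO(240°)/CH3(180°) — 4 interactions.

4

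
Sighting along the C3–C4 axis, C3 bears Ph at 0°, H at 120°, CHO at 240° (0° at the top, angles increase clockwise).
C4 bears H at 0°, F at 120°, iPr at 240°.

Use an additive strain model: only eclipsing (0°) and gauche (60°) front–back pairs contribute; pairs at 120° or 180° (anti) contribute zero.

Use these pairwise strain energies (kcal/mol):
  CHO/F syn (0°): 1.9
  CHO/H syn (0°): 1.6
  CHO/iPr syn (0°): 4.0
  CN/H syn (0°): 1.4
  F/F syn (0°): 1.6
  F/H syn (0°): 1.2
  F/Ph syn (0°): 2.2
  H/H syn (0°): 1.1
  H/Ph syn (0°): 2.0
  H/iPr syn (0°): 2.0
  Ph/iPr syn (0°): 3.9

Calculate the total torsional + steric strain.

This conformer (eclipsed): Ph(0°)/H(0°) eclipsed 2.0; H(120°)/F(120°) eclipsed 1.2; CHO(240°)/iPr(240°) eclipsed 4.0 → 7.2 kcal/mol.

7.2 kcal/mol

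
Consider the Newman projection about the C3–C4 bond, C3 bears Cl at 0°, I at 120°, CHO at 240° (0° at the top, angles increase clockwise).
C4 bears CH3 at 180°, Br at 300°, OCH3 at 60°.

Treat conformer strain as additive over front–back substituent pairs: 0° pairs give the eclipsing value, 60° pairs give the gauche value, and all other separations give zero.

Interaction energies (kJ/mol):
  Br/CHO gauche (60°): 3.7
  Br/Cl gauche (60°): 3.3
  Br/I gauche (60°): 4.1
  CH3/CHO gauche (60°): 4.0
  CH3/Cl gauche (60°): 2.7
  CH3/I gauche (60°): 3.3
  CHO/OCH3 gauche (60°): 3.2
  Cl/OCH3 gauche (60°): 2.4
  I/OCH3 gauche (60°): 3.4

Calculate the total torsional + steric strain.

20.1 kJ/mol

This conformer (staggered): Cl(0°)/Br(300°) gauche 3.3; Cl(0°)/OCH3(60°) gauche 2.4; I(120°)/CH3(180°) gauche 3.3; I(120°)/OCH3(60°) gauche 3.4; CHO(240°)/CH3(180°) gauche 4.0; CHO(240°)/Br(300°) gauche 3.7 → 20.1 kJ/mol.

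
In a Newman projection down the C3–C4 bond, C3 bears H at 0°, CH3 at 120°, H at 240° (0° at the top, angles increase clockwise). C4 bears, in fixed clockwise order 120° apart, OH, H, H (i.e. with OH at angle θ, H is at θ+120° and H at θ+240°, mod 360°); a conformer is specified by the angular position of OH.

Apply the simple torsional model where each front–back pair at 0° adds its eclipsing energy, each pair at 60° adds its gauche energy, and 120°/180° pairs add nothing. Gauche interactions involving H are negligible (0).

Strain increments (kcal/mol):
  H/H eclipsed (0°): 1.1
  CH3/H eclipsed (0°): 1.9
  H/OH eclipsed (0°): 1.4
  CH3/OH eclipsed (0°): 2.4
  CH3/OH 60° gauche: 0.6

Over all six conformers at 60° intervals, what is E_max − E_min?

OH at 0° (eclipsed): H–OH eclipsed, CH3–H eclipsed, H–H eclipsed; 1.4 + 1.9 + 1.1 = 4.4 kcal/mol.
OH at 60° (staggered): CH3–OH gauche; 0.6 = 0.6 kcal/mol.
OH at 120° (eclipsed): H–H eclipsed, CH3–OH eclipsed, H–H eclipsed; 1.1 + 2.4 + 1.1 = 4.6 kcal/mol.
OH at 180° (staggered): CH3–OH gauche; 0.6 = 0.6 kcal/mol.
OH at 240° (eclipsed): H–H eclipsed, CH3–H eclipsed, H–OH eclipsed; 1.1 + 1.9 + 1.4 = 4.4 kcal/mol.
OH at 300° (staggered): no non-H gauche contacts → 0.0 kcal/mol.
Max at 120° (4.6 kcal/mol), min at 300° (0.0 kcal/mol); barrier = 4.6 kcal/mol.

4.6 kcal/mol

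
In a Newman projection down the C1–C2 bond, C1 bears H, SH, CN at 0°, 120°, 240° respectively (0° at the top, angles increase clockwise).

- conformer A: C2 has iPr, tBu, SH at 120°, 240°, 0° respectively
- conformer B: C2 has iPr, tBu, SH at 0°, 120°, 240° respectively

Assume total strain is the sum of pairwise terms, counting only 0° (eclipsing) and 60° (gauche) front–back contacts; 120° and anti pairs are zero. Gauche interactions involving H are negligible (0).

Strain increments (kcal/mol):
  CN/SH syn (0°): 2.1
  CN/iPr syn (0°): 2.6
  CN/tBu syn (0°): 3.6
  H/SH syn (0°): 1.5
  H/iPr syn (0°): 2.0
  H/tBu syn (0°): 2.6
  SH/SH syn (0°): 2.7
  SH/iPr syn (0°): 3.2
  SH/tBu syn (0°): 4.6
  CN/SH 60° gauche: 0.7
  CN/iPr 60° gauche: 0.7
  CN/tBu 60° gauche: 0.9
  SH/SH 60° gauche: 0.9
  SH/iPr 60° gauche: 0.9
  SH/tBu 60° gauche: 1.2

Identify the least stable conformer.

A (eclipsed): H(0°)/SH(0°) eclipsed 1.5; SH(120°)/iPr(120°) eclipsed 3.2; CN(240°)/tBu(240°) eclipsed 3.6 → 8.3 kcal/mol.
B (eclipsed): H(0°)/iPr(0°) eclipsed 2.0; SH(120°)/tBu(120°) eclipsed 4.6; CN(240°)/SH(240°) eclipsed 2.1 → 8.7 kcal/mol.
B has the highest total (8.7 kcal/mol).

B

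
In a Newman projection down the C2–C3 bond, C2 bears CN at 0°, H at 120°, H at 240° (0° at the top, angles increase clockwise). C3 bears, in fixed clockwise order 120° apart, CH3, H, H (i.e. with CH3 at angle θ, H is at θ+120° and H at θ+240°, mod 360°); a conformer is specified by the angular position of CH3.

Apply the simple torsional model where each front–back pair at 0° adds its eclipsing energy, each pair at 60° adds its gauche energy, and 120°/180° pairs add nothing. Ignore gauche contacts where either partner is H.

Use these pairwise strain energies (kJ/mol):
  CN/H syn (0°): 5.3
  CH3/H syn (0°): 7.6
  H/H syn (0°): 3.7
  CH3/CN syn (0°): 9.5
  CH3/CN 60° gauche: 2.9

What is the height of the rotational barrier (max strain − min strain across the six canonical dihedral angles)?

CH3 at 0° is eclipsed. CN at 0° is eclipsed with CH3 at 0° (9.5); H at 120° is eclipsed with H at 120° (3.7); H at 240° is eclipsed with H at 240° (3.7). Total 16.9 kJ/mol.
CH3 at 60° is staggered. CN at 0° is gauche with CH3 at 60° (2.9). Total 2.9 kJ/mol.
CH3 at 120° is eclipsed. CN at 0° is eclipsed with H at 0° (5.3); H at 120° is eclipsed with CH3 at 120° (7.6); H at 240° is eclipsed with H at 240° (3.7). Total 16.6 kJ/mol.
CH3 at 180° (staggered): no non-H gauche contacts → 0.0 kJ/mol.
CH3 at 240° is eclipsed. CN at 0° is eclipsed with H at 0° (5.3); H at 120° is eclipsed with H at 120° (3.7); H at 240° is eclipsed with CH3 at 240° (7.6). Total 16.6 kJ/mol.
CH3 at 300° is staggered. CN at 0° is gauche with CH3 at 300° (2.9). Total 2.9 kJ/mol.
Max at 0° (16.9 kJ/mol), min at 180° (0.0 kJ/mol); barrier = 16.9 kJ/mol.

16.9 kJ/mol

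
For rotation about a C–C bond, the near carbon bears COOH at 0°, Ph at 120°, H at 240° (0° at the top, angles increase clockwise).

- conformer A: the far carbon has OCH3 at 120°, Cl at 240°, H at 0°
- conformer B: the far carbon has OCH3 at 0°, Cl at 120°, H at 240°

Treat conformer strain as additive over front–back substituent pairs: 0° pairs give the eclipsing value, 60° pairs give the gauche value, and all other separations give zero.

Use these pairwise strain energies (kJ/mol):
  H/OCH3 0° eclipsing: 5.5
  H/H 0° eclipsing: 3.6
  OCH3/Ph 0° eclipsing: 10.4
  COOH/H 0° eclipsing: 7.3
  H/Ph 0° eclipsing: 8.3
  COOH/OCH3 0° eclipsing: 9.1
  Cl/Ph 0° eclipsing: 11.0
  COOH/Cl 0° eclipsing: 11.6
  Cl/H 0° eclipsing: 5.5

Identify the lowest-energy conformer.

A

A is eclipsed. COOH at 0° is eclipsed with H at 0° (7.3); Ph at 120° is eclipsed with OCH3 at 120° (10.4); H at 240° is eclipsed with Cl at 240° (5.5). Total 23.2 kJ/mol.
B is eclipsed. COOH at 0° is eclipsed with OCH3 at 0° (9.1); Ph at 120° is eclipsed with Cl at 120° (11.0); H at 240° is eclipsed with H at 240° (3.6). Total 23.7 kJ/mol.
A has the lowest total (23.2 kJ/mol).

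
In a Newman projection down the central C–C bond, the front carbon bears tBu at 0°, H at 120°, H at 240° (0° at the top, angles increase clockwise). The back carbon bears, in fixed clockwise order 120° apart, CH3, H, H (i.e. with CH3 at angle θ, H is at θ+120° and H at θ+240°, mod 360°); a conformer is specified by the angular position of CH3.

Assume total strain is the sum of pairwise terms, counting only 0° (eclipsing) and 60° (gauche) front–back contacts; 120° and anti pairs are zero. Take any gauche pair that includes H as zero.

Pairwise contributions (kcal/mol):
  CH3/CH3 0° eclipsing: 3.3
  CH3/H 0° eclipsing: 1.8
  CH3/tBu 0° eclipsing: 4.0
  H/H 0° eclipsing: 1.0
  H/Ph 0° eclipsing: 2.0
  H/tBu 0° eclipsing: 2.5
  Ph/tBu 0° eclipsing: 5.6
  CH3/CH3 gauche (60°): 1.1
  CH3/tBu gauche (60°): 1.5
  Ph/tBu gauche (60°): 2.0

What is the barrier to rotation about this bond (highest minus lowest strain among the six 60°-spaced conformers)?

CH3 at 0° is eclipsed. tBu at 0° is eclipsed with CH3 at 0° (4.0); H at 120° is eclipsed with H at 120° (1.0); H at 240° is eclipsed with H at 240° (1.0). Total 6.0 kcal/mol.
CH3 at 60° is staggered. tBu at 0° is gauche with CH3 at 60° (1.5). Total 1.5 kcal/mol.
CH3 at 120° is eclipsed. tBu at 0° is eclipsed with H at 0° (2.5); H at 120° is eclipsed with CH3 at 120° (1.8); H at 240° is eclipsed with H at 240° (1.0). Total 5.3 kcal/mol.
CH3 at 180° (staggered): no non-H gauche contacts → 0.0 kcal/mol.
CH3 at 240° is eclipsed. tBu at 0° is eclipsed with H at 0° (2.5); H at 120° is eclipsed with H at 120° (1.0); H at 240° is eclipsed with CH3 at 240° (1.8). Total 5.3 kcal/mol.
CH3 at 300° is staggered. tBu at 0° is gauche with CH3 at 300° (1.5). Total 1.5 kcal/mol.
Max at 0° (6.0 kcal/mol), min at 180° (0.0 kcal/mol); barrier = 6.0 kcal/mol.

6.0 kcal/mol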